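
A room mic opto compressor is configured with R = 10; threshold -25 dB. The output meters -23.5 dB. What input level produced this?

-10 dB

That's 1.5 dB above the -25 dB threshold.
Undo the ratio: input overshoot = 1.5 × 10 = 15 dB, giving input = -10 dB.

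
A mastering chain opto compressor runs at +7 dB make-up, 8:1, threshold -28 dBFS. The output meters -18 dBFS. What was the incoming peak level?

-4 dBFS

Remove make-up: -18 − 7 = -25 dBFS.
Post-compression overshoot = -25 − (-28) = 3 dB.
Undo the ratio: input overshoot = 3 × 8 = 24 dB, giving input = -4 dBFS.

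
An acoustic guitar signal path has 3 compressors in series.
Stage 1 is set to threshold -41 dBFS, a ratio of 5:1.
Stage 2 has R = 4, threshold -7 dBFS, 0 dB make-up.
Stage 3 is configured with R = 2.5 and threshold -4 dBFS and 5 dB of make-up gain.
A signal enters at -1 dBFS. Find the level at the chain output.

Stage 1: 40 dB above -41 dBFS, reduced 5:1 to 8 dB above → -33 dBFS.
Stage 2: below threshold (-33 ≤ -7); passes unchanged; output -33 dBFS.
Stage 3: below threshold (-33 ≤ -4); passes unchanged; make-up brings it to -28 dBFS.

-28 dBFS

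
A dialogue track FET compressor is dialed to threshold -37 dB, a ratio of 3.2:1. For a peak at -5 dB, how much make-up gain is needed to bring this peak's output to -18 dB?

Without make-up, output = threshold + overshoot/3.2 = -37 + 10 = -27 dB.
Gap to target: 9 dB.

9 dB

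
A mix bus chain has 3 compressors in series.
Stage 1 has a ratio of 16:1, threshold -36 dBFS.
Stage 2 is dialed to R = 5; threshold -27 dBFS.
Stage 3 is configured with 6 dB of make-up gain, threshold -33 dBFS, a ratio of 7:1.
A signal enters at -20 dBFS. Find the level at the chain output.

-29 dBFS

Stage 1: overshoot 16 dB → 16/16 = 1 dB → -35 dBFS.
Stage 2: -35 dBFS ≤ -27 dBFS, so stage 2 doesn't engage; output -35 dBFS.
Stage 3: -35 dBFS is at or below the -33 dBFS threshold — no compression; make-up brings it to -29 dBFS.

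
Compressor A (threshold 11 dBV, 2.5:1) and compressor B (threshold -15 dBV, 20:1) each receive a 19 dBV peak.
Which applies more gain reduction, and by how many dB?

B, by 27.5 dB

A: overshoot 8 dB → output overshoot 3.2 dB → GR 4.8 dB.
B: overshoot 34 dB → output overshoot 1.7 dB → GR 32.3 dB.
B reduces 27.5 dB more.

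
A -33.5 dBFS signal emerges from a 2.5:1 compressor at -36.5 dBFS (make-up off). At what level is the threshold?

Input is 5 dB above T (since output overshoot × R = input overshoot: (-36.5 − T)·2.5 = -33.5 − T gives T = -38.5 dBFS).
Check: -38.5 + (-33.5 − (-38.5))/2.5 = -38.5 + 2 = -36.5 dBFS. ✓

-38.5 dBFS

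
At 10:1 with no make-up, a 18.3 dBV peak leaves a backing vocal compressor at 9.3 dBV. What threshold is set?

Let T be the threshold. Output overshoot = (input overshoot)/R, so 9.3 − T = (18.3 − T)/10.
10·(9.3 − T) = 18.3 − T → 9·T = 93 − 18.3 = 74.7.
T = 74.7/9 = 8.3 dBV.

8.3 dBV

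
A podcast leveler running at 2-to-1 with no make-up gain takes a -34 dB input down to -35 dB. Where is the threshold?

Gain reduction = -34 − (-35) = 1 dB; output overshoot = GR / (R − 1) = 1 / 1 = 1 dB.
Threshold = output − output overshoot = -35 − 1 = -36 dB.

-36 dB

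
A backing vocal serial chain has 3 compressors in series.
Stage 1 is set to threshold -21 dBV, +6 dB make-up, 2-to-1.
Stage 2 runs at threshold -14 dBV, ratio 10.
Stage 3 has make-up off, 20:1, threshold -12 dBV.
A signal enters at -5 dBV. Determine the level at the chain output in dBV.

-13.3 dBV

Stage 1: 16 dB above -21 dBV, reduced 2:1 to 8 dB above → -13 dBV; +6 dB make-up → -7 dBV.
Stage 2: overshoot 7 dB → 7/10 = 0.7 dB → -13.3 dBV.
Stage 3: -13.3 dBV is at or below the -12 dBV threshold — no compression; output -13.3 dBV.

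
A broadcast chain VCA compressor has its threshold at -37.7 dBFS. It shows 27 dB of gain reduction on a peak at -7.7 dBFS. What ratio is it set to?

Input overshoot = -7.7 − (-37.7) = 30 dB.
Output overshoot = 30 − 27 = 3 dB.
Ratio = input overshoot / output overshoot = 30 / 3 = 10.

10:1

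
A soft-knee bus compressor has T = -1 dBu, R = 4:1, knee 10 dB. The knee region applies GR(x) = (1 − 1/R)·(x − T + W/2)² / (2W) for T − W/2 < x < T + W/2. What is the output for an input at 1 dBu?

x − T + W/2 = 1 − (-1) + 5 = 7.
GR = (1 − 1/4) × 7² / 20 = 0.75 × 49 / 20 = 1.8375 dB.
Output = 1 − 1.8375 = -0.8375 dBu.

-0.8375 dBu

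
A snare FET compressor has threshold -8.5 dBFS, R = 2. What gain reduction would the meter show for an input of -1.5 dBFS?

The signal is 7 dB above threshold.
After 2:1 compression the overshoot becomes 7/2 = 3.5 dB.
So the signal is attenuated by 7 − 3.5 = 3.5 dB.

3.5 dB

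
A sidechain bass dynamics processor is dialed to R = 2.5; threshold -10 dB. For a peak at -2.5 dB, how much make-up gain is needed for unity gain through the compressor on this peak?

4.5 dB

Without make-up, output = threshold + overshoot/2.5 = -10 + 3 = -7 dB.
Gap to target: 4.5 dB.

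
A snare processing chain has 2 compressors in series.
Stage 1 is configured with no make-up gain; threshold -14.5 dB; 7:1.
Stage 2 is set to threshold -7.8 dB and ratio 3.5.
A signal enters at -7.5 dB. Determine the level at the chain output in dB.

-13.5 dB

Stage 1: overshoot 7 dB → 7/7 = 1 dB → -13.5 dB.
Stage 2: below threshold (-13.5 ≤ -7.8); passes unchanged; output -13.5 dB.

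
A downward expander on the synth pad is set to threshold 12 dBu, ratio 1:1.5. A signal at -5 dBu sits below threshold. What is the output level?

-13.5 dBu

The input is 17 dB below the 12 dBu threshold.
A 1:1.5 expander multiplies undershoot by 1.5: 17 × 1.5 = 25.5 dB below threshold.
Output = 12 − 25.5 = -13.5 dBu.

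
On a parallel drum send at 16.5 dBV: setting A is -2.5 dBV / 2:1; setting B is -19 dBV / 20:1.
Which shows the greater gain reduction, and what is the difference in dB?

B, by 24.225 dB

A: 19 dB over, compressed to 9.5 dB over, so 9.5 dB of GR.
B: 35.5 dB over, compressed to 1.775 dB over, so 33.725 dB of GR.
B reduces 24.225 dB more.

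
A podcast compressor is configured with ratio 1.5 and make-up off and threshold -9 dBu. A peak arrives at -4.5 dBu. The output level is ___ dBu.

Overshoot: -4.5 − (-9) = 4.5 dB.
At 1.5:1 the overshoot is divided by 1.5, leaving 3 dB above threshold.
That puts the output at -6 dBu.

-6 dBu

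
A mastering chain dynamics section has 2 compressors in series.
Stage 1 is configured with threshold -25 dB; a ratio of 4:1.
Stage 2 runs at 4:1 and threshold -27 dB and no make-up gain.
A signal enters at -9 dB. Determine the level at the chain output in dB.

Stage 1: overshoot 16 dB → 16/4 = 4 dB → -21 dB.
Stage 2: -21 dB is 6 dB over -27 dB; at 4:1 that becomes 1.5 dB over, giving -25.5 dB.

-25.5 dB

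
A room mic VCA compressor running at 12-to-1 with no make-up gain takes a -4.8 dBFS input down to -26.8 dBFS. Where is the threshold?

Let T be the threshold. Output overshoot = (input overshoot)/R, so -26.8 − T = (-4.8 − T)/12.
12·(-26.8 − T) = -4.8 − T → 11·T = -321.6 − (-4.8) = -316.8.
T = -316.8/11 = -28.8 dBFS.

-28.8 dBFS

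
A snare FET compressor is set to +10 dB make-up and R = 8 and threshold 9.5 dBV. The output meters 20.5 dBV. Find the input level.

17.5 dBV

Stripping the +10 dB make-up gives 10.5 dBV at the gain stage.
The compressed level sits 10.5 − 9.5 = 1 dB over threshold.
Before 8:1 compression the overshoot was 1 × 8 = 8 dB, so input = 9.5 + 8 = 17.5 dBV.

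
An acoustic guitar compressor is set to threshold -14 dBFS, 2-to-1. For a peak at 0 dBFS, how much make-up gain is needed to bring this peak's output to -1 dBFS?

6 dB

The peak compresses to -14 + 14/2 = -7 dBFS.
To reach -1 dBFS requires -1 − (-7) = 6 dB of make-up.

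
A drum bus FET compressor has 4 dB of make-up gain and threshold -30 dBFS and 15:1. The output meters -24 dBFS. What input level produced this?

0 dBFS

Remove make-up: -24 − 4 = -28 dBFS.
That's 2 dB above the -30 dBFS threshold.
Undo the ratio: input overshoot = 2 × 15 = 30 dB, giving input = 0 dBFS.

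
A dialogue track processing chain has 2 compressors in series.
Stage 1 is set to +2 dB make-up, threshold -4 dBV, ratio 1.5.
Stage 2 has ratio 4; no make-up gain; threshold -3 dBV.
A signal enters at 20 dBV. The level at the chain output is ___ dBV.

Stage 1: 24 dB above -4 dBV, reduced 1.5:1 to 16 dB above → 12 dBV; +2 dB make-up → 14 dBV.
Stage 2: overshoot 17 dB → 17/4 = 4.25 dB → 1.25 dBV.

1.25 dBV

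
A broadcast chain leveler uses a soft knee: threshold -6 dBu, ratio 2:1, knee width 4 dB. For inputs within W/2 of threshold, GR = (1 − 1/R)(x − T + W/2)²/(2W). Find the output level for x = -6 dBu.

-6.25 dBu

x − T + W/2 = -6 − (-6) + 2 = 2.
GR = (1 − 1/2) × 2² / 8 = 0.5 × 4 / 8 = 0.25 dB.
Output = -6 − 0.25 = -6.25 dBu.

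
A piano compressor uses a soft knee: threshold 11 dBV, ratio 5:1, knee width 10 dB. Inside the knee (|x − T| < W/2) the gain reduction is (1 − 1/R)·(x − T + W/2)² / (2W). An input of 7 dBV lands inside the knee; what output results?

6.96 dBV

x − T + W/2 = 7 − 11 + 5 = 1.
GR = (1 − 1/5) × 1² / 20 = 0.8 × 1 / 20 = 0.04 dB.
Output = 7 − 0.04 = 6.96 dBV.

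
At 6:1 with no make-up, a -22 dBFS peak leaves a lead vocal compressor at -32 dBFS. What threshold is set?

Gain reduction = -22 − (-32) = 10 dB; output overshoot = GR / (R − 1) = 10 / 5 = 2 dB.
Threshold = output − output overshoot = -32 − 2 = -34 dBFS.

-34 dBFS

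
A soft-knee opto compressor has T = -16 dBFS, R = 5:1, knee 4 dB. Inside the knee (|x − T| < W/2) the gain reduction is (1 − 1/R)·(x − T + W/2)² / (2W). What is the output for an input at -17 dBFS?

-17.1 dBFS

x − T + W/2 = -17 − (-16) + 2 = 1.
GR = (1 − 1/5) × 1² / 8 = 0.8 × 1 / 8 = 0.1 dB.
Output = -17 − 0.1 = -17.1 dBFS.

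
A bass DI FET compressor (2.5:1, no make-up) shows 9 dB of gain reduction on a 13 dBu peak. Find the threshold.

Input is 15 dB above T (since output overshoot × R = input overshoot: (4 − T)·2.5 = 13 − T gives T = -2 dBu).
Check: -2 + (13 − (-2))/2.5 = -2 + 6 = 4 dBu. ✓

-2 dBu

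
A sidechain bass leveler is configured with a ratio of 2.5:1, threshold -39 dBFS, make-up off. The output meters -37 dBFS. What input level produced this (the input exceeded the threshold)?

-34 dBFS

That's 2 dB above the -39 dBFS threshold.
Undo the ratio: input overshoot = 2 × 2.5 = 5 dB, giving input = -34 dBFS.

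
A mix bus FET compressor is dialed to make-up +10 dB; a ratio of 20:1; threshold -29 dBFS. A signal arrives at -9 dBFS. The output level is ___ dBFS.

Overshoot: -9 − (-29) = 20 dB.
20:1 compression reduces that to 20/20 = 1 dB over.
Output = -29 + 1 = -28 dBFS; make-up adds 10 dB, giving -18 dBFS.

-18 dBFS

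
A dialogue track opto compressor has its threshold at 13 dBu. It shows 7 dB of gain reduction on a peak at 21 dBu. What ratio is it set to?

8:1

Input overshoot = 21 − 13 = 8 dB.
Output overshoot = 8 − 7 = 1 dB.
Ratio = input overshoot / output overshoot = 8 / 1 = 8.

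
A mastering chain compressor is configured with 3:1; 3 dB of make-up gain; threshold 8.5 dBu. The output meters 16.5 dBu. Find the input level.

Remove make-up: 16.5 − 3 = 13.5 dBu.
That's 5 dB above the 8.5 dBu threshold.
Undo the ratio: input overshoot = 5 × 3 = 15 dB, giving input = 23.5 dBu.

23.5 dBu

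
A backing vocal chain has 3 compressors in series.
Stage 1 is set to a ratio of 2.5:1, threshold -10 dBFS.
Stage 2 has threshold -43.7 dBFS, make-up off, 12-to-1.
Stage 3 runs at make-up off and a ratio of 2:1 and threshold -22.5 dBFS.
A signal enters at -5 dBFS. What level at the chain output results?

-40.725 dBFS

Stage 1: -5 dBFS is 5 dB over -10 dBFS; at 2.5:1 that becomes 2 dB over, giving -8 dBFS.
Stage 2: overshoot 35.7 dB → 35.7/12 = 2.975 dB → -40.725 dBFS.
Stage 3: -40.725 dBFS ≤ -22.5 dBFS, so stage 3 doesn't engage; output -40.725 dBFS.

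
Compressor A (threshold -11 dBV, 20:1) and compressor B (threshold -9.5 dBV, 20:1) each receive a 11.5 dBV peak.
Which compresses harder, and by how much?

A: 22.5 dB over, compressed to 1.125 dB over, so 21.375 dB of GR.
B: 21 dB over, compressed to 1.05 dB over, so 19.95 dB of GR.
A applies 1.425 dB more gain reduction.

A, by 1.425 dB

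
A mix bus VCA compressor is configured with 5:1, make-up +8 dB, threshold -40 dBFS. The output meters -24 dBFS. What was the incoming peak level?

0 dBFS

Remove make-up: -24 − 8 = -32 dBFS.
That's 8 dB above the -40 dBFS threshold.
Undo the ratio: input overshoot = 8 × 5 = 40 dB, giving input = 0 dBFS.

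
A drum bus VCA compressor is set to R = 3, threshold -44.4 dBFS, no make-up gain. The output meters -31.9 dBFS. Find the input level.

-6.9 dBFS

That's 12.5 dB above the -44.4 dBFS threshold.
Undo the ratio: input overshoot = 12.5 × 3 = 37.5 dB, giving input = -6.9 dBFS.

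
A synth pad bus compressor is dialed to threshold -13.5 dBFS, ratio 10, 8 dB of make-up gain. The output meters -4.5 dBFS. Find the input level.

-3.5 dBFS

Stripping the +8 dB make-up gives -12.5 dBFS at the gain stage.
Post-compression overshoot = -12.5 − (-13.5) = 1 dB.
Input overshoot = R × output overshoot = 10 dB → input = -13.5 + 10 = -3.5 dBFS.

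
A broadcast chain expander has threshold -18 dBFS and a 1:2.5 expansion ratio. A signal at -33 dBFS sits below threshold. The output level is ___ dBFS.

-55.5 dBFS

Below threshold, a 1:2.5 expander applies gain = (2.5−1)×(T − x) of attenuation.
(2.5−1) × 15 = 22.5 dB, so output = -33 − 22.5 = -55.5 dBFS.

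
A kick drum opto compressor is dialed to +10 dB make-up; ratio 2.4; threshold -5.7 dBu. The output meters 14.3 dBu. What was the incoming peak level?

Before make-up, the level was 14.3 − 10 = 4.3 dBu.
The compressed level sits 4.3 − (-5.7) = 10 dB over threshold.
Undo the ratio: input overshoot = 10 × 2.4 = 24 dB, giving input = 18.3 dBu.

18.3 dBu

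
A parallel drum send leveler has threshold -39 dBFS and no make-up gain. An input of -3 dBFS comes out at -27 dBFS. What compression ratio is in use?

3:1

Input overshoot = -3 − (-39) = 36 dB; output overshoot = -27 − (-39) = 12 dB.
Ratio = 36 / 12 = 3.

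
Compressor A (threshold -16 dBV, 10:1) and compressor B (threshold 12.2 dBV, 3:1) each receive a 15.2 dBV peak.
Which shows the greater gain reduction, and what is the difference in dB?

A: 31.2 dB over, compressed to 3.12 dB over, so 28.08 dB of GR.
B: 3 dB over, compressed to 1 dB over, so 2 dB of GR.
Difference: 26.08 dB in favour of A.

A, by 26.08 dB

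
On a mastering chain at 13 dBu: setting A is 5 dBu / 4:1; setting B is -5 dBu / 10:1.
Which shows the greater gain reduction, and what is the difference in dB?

A: GR = 8 − 8/4 = 6 dB.
B: GR = 18 − 18/10 = 16.2 dB.
B applies 10.2 dB more gain reduction.

B, by 10.2 dB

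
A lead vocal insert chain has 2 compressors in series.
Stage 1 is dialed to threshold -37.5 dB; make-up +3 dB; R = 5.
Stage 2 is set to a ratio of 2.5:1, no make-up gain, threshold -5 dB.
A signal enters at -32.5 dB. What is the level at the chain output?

-33.5 dB

Stage 1: overshoot 5 dB → 5/5 = 1 dB → -36.5 dB; +3 dB make-up → -33.5 dB.
Stage 2: -33.5 dB is at or below the -5 dB threshold — no compression; output -33.5 dB.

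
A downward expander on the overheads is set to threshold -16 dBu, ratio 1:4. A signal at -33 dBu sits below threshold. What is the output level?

Undershoot = (-16) − (-33) = 17 dB.
At 1:4, that expands to 68 dB under threshold.
Output = -16 − 68 = -84 dBu.

-84 dBu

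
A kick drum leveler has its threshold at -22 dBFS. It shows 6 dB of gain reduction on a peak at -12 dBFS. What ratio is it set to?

Input overshoot = -12 − (-22) = 10 dB.
Output overshoot = 10 − 6 = 4 dB.
Ratio = input overshoot / output overshoot = 10 / 4 = 2.5.

2.5:1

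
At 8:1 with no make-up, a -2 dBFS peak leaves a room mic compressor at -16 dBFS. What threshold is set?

-18 dBFS

Let T be the threshold. Output overshoot = (input overshoot)/R, so -16 − T = (-2 − T)/8.
8·(-16 − T) = -2 − T → 7·T = -128 − (-2) = -126.
T = -126/7 = -18 dBFS.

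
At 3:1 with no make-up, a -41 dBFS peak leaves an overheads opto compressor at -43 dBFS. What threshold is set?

Gain reduction = -41 − (-43) = 2 dB; output overshoot = GR / (R − 1) = 2 / 2 = 1 dB.
Threshold = output − output overshoot = -43 − 1 = -44 dBFS.

-44 dBFS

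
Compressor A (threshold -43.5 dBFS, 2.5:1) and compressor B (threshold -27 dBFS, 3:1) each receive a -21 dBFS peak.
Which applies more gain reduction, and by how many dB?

A, by 9.5 dB

A: overshoot 22.5 dB → output overshoot 9 dB → GR 13.5 dB.
B: overshoot 6 dB → output overshoot 2 dB → GR 4 dB.
Difference: 9.5 dB in favour of A.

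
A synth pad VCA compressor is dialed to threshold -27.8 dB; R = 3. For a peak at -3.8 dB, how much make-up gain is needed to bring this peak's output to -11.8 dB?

The peak compresses to -27.8 + 24/3 = -19.8 dB.
To reach -11.8 dB requires -11.8 − (-19.8) = 8 dB of make-up.

8 dB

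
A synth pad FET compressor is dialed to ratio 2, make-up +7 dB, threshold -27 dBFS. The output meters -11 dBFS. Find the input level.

-9 dBFS

Stripping the +7 dB make-up gives -18 dBFS at the gain stage.
The compressed level sits -18 − (-27) = 9 dB over threshold.
Input overshoot = R × output overshoot = 18 dB → input = -27 + 18 = -9 dBFS.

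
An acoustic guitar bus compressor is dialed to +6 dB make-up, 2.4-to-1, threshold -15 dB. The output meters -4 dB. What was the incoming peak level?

-3 dB

Before make-up, the level was -4 − 6 = -10 dB.
The compressed level sits -10 − (-15) = 5 dB over threshold.
Undo the ratio: input overshoot = 5 × 2.4 = 12 dB, giving input = -3 dB.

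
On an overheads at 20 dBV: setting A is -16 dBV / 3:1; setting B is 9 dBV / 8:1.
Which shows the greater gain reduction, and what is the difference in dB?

A: 36 dB over, compressed to 12 dB over, so 24 dB of GR.
B: 11 dB over, compressed to 1.375 dB over, so 9.625 dB of GR.
Difference: 14.375 dB in favour of A.

A, by 14.375 dB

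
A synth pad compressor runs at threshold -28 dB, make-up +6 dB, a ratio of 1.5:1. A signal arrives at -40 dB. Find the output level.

-34 dB

-40 dB is 12 dB below the -28 dB threshold, so no gain reduction is applied.
Make-up gain adds 6 dB: -40 + 6 = -34 dB.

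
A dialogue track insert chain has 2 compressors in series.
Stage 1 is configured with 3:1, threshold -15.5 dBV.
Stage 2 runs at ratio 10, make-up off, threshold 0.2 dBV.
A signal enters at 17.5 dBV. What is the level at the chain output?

-4.5 dBV

Stage 1: 17.5 dBV is 33 dB over -15.5 dBV; at 3:1 that becomes 11 dB over, giving -4.5 dBV.
Stage 2: -4.5 dBV ≤ 0.2 dBV, so stage 2 doesn't engage; output -4.5 dBV.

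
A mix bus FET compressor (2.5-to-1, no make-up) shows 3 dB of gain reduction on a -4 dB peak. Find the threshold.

-9 dB

Input is 5 dB above T (since output overshoot × R = input overshoot: (-7 − T)·2.5 = -4 − T gives T = -9 dB).
Check: -9 + (-4 − (-9))/2.5 = -9 + 2 = -7 dB. ✓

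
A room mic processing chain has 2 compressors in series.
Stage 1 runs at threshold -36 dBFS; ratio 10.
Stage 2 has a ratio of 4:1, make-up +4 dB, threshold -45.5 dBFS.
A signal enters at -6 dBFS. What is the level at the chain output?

-38.375 dBFS

Stage 1: -6 dBFS is 30 dB over -36 dBFS; at 10:1 that becomes 3 dB over, giving -33 dBFS.
Stage 2: 12.5 dB above -45.5 dBFS, reduced 4:1 to 3.125 dB above → -42.375 dBFS; +4 dB make-up → -38.375 dBFS.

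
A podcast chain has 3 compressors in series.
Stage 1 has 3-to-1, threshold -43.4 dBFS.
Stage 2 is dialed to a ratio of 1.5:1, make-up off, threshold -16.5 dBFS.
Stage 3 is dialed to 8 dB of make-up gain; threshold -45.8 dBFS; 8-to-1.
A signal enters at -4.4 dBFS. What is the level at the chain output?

Stage 1: 39 dB above -43.4 dBFS, reduced 3:1 to 13 dB above → -30.4 dBFS.
Stage 2: below threshold (-30.4 ≤ -16.5); passes unchanged; output -30.4 dBFS.
Stage 3: 15.4 dB above -45.8 dBFS, reduced 8:1 to 1.925 dB above → -43.875 dBFS; +8 dB make-up → -35.875 dBFS.

-35.875 dBFS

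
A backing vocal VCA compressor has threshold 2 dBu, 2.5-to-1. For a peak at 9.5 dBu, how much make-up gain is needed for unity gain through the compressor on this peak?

4.5 dB

Without make-up, output = threshold + overshoot/2.5 = 2 + 3 = 5 dBu.
Gap to target: 4.5 dB.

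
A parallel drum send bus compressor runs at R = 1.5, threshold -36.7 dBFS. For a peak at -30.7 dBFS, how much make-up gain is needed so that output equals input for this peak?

2 dB

Overshoot 6 dB → 6/1.5 = 4 dB after compression, so the compressed level is -36.7 + 4 = -32.7 dBFS.
Make-up = target − compressed = -30.7 − (-32.7) = 2 dB.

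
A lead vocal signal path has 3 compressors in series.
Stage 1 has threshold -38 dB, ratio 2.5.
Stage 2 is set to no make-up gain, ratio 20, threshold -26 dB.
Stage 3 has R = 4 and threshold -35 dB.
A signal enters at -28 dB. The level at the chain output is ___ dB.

Stage 1: -28 dB is 10 dB over -38 dB; at 2.5:1 that becomes 4 dB over, giving -34 dB.
Stage 2: below threshold (-34 ≤ -26); passes unchanged; output -34 dB.
Stage 3: overshoot 1 dB → 1/4 = 0.25 dB → -34.75 dB.

-34.75 dB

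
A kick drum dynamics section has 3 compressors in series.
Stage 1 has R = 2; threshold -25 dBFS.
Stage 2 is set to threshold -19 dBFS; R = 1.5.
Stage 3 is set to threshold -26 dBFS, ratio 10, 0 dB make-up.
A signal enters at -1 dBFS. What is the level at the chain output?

Stage 1: 24 dB above -25 dBFS, reduced 2:1 to 12 dB above → -13 dBFS.
Stage 2: 6 dB above -19 dBFS, reduced 1.5:1 to 4 dB above → -15 dBFS.
Stage 3: overshoot 11 dB → 11/10 = 1.1 dB → -24.9 dBFS.

-24.9 dBFS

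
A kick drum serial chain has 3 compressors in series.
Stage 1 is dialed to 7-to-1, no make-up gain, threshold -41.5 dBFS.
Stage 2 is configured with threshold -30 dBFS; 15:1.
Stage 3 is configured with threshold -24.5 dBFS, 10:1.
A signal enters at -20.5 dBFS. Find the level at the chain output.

Stage 1: 21 dB above -41.5 dBFS, reduced 7:1 to 3 dB above → -38.5 dBFS.
Stage 2: -38.5 dBFS ≤ -30 dBFS, so stage 2 doesn't engage; output -38.5 dBFS.
Stage 3: -38.5 dBFS ≤ -24.5 dBFS, so stage 3 doesn't engage; output -38.5 dBFS.

-38.5 dBFS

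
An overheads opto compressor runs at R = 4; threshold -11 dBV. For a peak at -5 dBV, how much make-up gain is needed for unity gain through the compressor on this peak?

4.5 dB

Overshoot 6 dB → 6/4 = 1.5 dB after compression, so the compressed level is -11 + 1.5 = -9.5 dBV.
Make-up = target − compressed = -5 − (-9.5) = 4.5 dB.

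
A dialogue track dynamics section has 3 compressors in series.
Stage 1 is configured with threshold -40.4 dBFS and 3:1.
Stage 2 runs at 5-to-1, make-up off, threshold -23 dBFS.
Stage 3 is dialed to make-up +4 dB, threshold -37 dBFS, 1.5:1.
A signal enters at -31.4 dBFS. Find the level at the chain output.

-33.4 dBFS

Stage 1: -31.4 dBFS is 9 dB over -40.4 dBFS; at 3:1 that becomes 3 dB over, giving -37.4 dBFS.
Stage 2: below threshold (-37.4 ≤ -23); passes unchanged; output -37.4 dBFS.
Stage 3: -37.4 dBFS ≤ -37 dBFS, so stage 3 doesn't engage; make-up brings it to -33.4 dBFS.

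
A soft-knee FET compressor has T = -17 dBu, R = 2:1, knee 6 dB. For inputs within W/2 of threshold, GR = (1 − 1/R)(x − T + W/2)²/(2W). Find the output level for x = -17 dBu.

x − T + W/2 = -17 − (-17) + 3 = 3.
GR = (1 − 1/2) × 3² / 12 = 0.5 × 9 / 12 = 0.375 dB.
Output = -17 − 0.375 = -17.375 dBu.

-17.375 dBu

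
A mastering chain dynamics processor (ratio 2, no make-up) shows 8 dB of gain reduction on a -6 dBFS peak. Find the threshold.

-22 dBFS

Input is 16 dB above T (since output overshoot × R = input overshoot: (-14 − T)·2 = -6 − T gives T = -22 dBFS).
Check: -22 + (-6 − (-22))/2 = -22 + 8 = -14 dBFS. ✓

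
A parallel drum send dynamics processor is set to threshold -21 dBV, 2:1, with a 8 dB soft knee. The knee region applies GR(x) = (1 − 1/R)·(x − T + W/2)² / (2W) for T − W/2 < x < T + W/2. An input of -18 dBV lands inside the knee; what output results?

-19.53125 dBV

x − T + W/2 = -18 − (-21) + 4 = 7.
GR = (1 − 1/2) × 7² / 16 = 0.5 × 49 / 16 = 1.53125 dB.
Output = -18 − 1.53125 = -19.53125 dBV.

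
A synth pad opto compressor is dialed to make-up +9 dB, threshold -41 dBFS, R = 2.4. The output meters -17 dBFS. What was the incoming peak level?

Stripping the +9 dB make-up gives -26 dBFS at the gain stage.
Post-compression overshoot = -26 − (-41) = 15 dB.
Input overshoot = R × output overshoot = 36 dB → input = -41 + 36 = -5 dBFS.

-5 dBFS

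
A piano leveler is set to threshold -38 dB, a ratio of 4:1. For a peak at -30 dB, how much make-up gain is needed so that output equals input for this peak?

6 dB

Overshoot 8 dB → 8/4 = 2 dB after compression, so the compressed level is -38 + 2 = -36 dB.
Make-up = target − compressed = -30 − (-36) = 6 dB.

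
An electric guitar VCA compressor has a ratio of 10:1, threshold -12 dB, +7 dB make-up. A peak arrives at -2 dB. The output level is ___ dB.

-4 dB

-2 dB sits 10 dB over threshold.
10:1 compression reduces that to 10/10 = 1 dB over.
So the level is -12 + 1 = -11 dB; make-up adds 7 dB, giving -4 dB.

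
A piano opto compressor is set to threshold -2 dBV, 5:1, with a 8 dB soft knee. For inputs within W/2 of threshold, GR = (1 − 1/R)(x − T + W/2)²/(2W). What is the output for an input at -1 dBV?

x − T + W/2 = -1 − (-2) + 4 = 5.
GR = (1 − 1/5) × 5² / 16 = 0.8 × 25 / 16 = 1.25 dB.
Output = -1 − 1.25 = -2.25 dBV.

-2.25 dBV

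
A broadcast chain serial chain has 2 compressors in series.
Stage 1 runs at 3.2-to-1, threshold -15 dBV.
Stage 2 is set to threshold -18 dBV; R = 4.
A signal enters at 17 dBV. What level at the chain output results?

-14.75 dBV

Stage 1: overshoot 32 dB → 32/3.2 = 10 dB → -5 dBV.
Stage 2: 13 dB above -18 dBV, reduced 4:1 to 3.25 dB above → -14.75 dBV.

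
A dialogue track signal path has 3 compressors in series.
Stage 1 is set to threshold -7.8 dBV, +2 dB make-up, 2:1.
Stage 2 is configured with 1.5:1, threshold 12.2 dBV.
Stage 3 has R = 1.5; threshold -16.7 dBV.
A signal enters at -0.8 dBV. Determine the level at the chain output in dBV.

Stage 1: overshoot 7 dB → 7/2 = 3.5 dB → -4.3 dBV; +2 dB make-up → -2.3 dBV.
Stage 2: -2.3 dBV is at or below the 12.2 dBV threshold — no compression; output -2.3 dBV.
Stage 3: -2.3 dBV is 14.4 dB over -16.7 dBV; at 1.5:1 that becomes 9.6 dB over, giving -7.1 dBV.

-7.1 dBV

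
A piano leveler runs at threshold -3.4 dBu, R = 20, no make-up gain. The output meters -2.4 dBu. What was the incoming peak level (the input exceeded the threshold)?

That's 1 dB above the -3.4 dBu threshold.
Input overshoot = R × output overshoot = 20 dB → input = -3.4 + 20 = 16.6 dBu.

16.6 dBu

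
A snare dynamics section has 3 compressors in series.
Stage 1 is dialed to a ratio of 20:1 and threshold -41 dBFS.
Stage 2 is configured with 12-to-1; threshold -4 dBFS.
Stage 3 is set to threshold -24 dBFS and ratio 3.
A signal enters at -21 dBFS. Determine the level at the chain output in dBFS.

Stage 1: -21 dBFS is 20 dB over -41 dBFS; at 20:1 that becomes 1 dB over, giving -40 dBFS.
Stage 2: -40 dBFS is at or below the -4 dBFS threshold — no compression; output -40 dBFS.
Stage 3: -40 dBFS is at or below the -24 dBFS threshold — no compression; output -40 dBFS.

-40 dBFS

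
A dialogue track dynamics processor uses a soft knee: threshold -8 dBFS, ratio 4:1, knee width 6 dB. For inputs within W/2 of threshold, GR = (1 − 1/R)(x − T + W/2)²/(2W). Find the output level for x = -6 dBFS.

x − T + W/2 = -6 − (-8) + 3 = 5.
GR = (1 − 1/4) × 5² / 12 = 0.75 × 25 / 12 = 1.5625 dB.
Output = -6 − 1.5625 = -7.5625 dBFS.

-7.5625 dBFS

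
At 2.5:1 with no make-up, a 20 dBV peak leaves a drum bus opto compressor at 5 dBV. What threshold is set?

Gain reduction = 20 − 5 = 15 dB; output overshoot = GR / (R − 1) = 15 / 1.5 = 10 dB.
Threshold = output − output overshoot = 5 − 10 = -5 dBV.

-5 dBV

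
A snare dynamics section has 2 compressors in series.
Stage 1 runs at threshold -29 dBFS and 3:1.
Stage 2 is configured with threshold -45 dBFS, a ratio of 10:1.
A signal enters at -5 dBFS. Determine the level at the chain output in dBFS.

-42.6 dBFS

Stage 1: 24 dB above -29 dBFS, reduced 3:1 to 8 dB above → -21 dBFS.
Stage 2: 24 dB above -45 dBFS, reduced 10:1 to 2.4 dB above → -42.6 dBFS.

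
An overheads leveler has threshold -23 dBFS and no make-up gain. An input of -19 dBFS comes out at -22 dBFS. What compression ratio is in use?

Input overshoot = -19 − (-23) = 4 dB; output overshoot = -22 − (-23) = 1 dB.
Ratio = 4 / 1 = 4.

4:1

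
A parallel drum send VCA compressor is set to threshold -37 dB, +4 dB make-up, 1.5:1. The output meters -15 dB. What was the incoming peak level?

-10 dB

Before make-up, the level was -15 − 4 = -19 dB.
Post-compression overshoot = -19 − (-37) = 18 dB.
Undo the ratio: input overshoot = 18 × 1.5 = 27 dB, giving input = -10 dB.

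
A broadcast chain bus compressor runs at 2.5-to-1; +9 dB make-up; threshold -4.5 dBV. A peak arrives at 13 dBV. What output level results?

11.5 dBV

Overshoot: 13 − (-4.5) = 17.5 dB.
At 2.5:1 the overshoot is divided by 2.5, leaving 7 dB above threshold.
Output = -4.5 + 7 = 2.5 dBV; make-up adds 9 dB, giving 11.5 dBV.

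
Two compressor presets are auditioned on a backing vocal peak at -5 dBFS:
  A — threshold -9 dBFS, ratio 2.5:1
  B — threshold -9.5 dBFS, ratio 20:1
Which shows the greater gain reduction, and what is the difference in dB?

A: GR = 4 − 4/2.5 = 2.4 dB.
B: GR = 4.5 − 4.5/20 = 4.275 dB.
B applies 1.875 dB more gain reduction.

B, by 1.875 dB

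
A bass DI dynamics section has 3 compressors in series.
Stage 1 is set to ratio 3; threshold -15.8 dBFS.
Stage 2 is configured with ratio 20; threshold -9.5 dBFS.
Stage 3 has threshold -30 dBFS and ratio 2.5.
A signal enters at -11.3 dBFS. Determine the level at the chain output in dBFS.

-23.72 dBFS

Stage 1: overshoot 4.5 dB → 4.5/3 = 1.5 dB → -14.3 dBFS.
Stage 2: -14.3 dBFS is at or below the -9.5 dBFS threshold — no compression; output -14.3 dBFS.
Stage 3: overshoot 15.7 dB → 15.7/2.5 = 6.28 dB → -23.72 dBFS.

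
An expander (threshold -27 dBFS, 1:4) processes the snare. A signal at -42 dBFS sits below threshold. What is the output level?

Below threshold, a 1:4 expander applies gain = (4−1)×(T − x) of attenuation.
(4−1) × 15 = 45 dB, so output = -42 − 45 = -87 dBFS.

-87 dBFS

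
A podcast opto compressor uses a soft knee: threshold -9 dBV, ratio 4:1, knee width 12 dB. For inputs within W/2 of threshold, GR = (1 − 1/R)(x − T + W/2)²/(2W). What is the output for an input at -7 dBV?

-9 dBV

x − T + W/2 = -7 − (-9) + 6 = 8.
GR = (1 − 1/4) × 8² / 24 = 0.75 × 64 / 24 = 2 dB.
Output = -7 − 2 = -9 dBV.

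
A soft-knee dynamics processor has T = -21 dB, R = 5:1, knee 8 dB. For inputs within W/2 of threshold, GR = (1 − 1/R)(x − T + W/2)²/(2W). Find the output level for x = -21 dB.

x − T + W/2 = -21 − (-21) + 4 = 4.
GR = (1 − 1/5) × 4² / 16 = 0.8 × 16 / 16 = 0.8 dB.
Output = -21 − 0.8 = -21.8 dB.

-21.8 dB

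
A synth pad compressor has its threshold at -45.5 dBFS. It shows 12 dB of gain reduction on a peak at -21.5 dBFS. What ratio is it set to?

2:1

Input overshoot = -21.5 − (-45.5) = 24 dB.
Output overshoot = 24 − 12 = 12 dB.
Ratio = input overshoot / output overshoot = 24 / 12 = 2.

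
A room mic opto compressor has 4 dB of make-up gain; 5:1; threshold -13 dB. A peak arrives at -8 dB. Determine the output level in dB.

-8 dB sits 5 dB over threshold.
The 5 dB excess becomes 1 dB after 5:1 reduction.
That puts the output at -12 dB; make-up adds 4 dB, giving -8 dB.

-8 dB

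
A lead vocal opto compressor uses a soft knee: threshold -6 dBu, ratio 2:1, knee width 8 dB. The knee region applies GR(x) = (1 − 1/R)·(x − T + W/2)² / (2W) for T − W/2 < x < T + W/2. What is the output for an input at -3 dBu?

-4.53125 dBu

x − T + W/2 = -3 − (-6) + 4 = 7.
GR = (1 − 1/2) × 7² / 16 = 0.5 × 49 / 16 = 1.53125 dB.
Output = -3 − 1.53125 = -4.53125 dBu.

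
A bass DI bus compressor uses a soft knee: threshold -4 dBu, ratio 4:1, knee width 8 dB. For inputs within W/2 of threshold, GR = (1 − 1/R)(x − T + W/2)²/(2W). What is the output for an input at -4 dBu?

x − T + W/2 = -4 − (-4) + 4 = 4.
GR = (1 − 1/4) × 4² / 16 = 0.75 × 16 / 16 = 0.75 dB.
Output = -4 − 0.75 = -4.75 dBu.

-4.75 dBu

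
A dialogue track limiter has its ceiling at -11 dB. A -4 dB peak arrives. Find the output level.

-11 dB

At ∞:1, everything above -11 dB is held at the ceiling.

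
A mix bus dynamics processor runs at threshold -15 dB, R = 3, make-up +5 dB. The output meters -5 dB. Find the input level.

0 dB

Remove make-up: -5 − 5 = -10 dB.
Post-compression overshoot = -10 − (-15) = 5 dB.
Undo the ratio: input overshoot = 5 × 3 = 15 dB, giving input = 0 dB.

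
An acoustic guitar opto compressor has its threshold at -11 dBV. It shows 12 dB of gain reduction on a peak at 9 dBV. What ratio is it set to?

2.5:1

Input overshoot = 9 − (-11) = 20 dB.
Output overshoot = 20 − 12 = 8 dB.
Ratio = input overshoot / output overshoot = 20 / 8 = 2.5.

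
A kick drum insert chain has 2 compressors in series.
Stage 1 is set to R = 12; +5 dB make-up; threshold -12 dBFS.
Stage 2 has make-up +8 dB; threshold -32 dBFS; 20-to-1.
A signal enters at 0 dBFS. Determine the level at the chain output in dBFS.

-22.7 dBFS

Stage 1: 12 dB above -12 dBFS, reduced 12:1 to 1 dB above → -11 dBFS; +5 dB make-up → -6 dBFS.
Stage 2: -6 dBFS is 26 dB over -32 dBFS; at 20:1 that becomes 1.3 dB over, giving -30.7 dBFS; +8 dB make-up → -22.7 dBFS.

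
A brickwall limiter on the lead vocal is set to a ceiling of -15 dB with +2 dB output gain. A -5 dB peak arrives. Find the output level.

At ∞:1, everything above -15 dB is held at the ceiling.
Output gain then adds 2 dB: -15 + 2 = -13 dB.

-13 dB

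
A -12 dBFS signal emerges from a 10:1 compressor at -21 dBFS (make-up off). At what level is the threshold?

Input is 10 dB above T (since output overshoot × R = input overshoot: (-21 − T)·10 = -12 − T gives T = -22 dBFS).
Check: -22 + (-12 − (-22))/10 = -22 + 1 = -21 dBFS. ✓

-22 dBFS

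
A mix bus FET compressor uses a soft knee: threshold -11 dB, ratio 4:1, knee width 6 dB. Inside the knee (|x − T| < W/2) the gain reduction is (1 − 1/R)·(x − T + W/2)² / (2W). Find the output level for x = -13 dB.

x − T + W/2 = -13 − (-11) + 3 = 1.
GR = (1 − 1/4) × 1² / 12 = 0.75 × 1 / 12 = 0.0625 dB.
Output = -13 − 0.0625 = -13.0625 dB.

-13.0625 dB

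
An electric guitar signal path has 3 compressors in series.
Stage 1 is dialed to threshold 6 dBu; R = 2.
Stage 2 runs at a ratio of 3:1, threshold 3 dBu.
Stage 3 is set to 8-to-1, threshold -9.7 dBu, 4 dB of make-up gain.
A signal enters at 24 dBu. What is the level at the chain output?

Stage 1: 24 dBu is 18 dB over 6 dBu; at 2:1 that becomes 9 dB over, giving 15 dBu.
Stage 2: 15 dBu is 12 dB over 3 dBu; at 3:1 that becomes 4 dB over, giving 7 dBu.
Stage 3: 16.7 dB above -9.7 dBu, reduced 8:1 to 2.0875 dB above → -7.6125 dBu; +4 dB make-up → -3.6125 dBu.

-3.6125 dBu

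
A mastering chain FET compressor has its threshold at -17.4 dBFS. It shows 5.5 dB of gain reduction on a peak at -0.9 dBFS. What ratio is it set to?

Input overshoot = -0.9 − (-17.4) = 16.5 dB.
Output overshoot = 16.5 − 5.5 = 11 dB.
Ratio = input overshoot / output overshoot = 16.5 / 11 = 1.5.

1.5:1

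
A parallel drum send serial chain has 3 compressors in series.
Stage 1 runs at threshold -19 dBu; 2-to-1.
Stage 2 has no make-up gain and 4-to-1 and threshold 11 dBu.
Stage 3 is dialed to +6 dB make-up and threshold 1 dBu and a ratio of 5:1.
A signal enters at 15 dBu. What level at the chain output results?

Stage 1: 15 dBu is 34 dB over -19 dBu; at 2:1 that becomes 17 dB over, giving -2 dBu.
Stage 2: -2 dBu ≤ 11 dBu, so stage 2 doesn't engage; output -2 dBu.
Stage 3: -2 dBu is at or below the 1 dBu threshold — no compression; make-up brings it to 4 dBu.

4 dBu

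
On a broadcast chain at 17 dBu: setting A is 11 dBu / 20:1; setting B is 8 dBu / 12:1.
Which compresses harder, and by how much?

A: overshoot 6 dB → output overshoot 0.3 dB → GR 5.7 dB.
B: overshoot 9 dB → output overshoot 0.75 dB → GR 8.25 dB.
Difference: 2.55 dB in favour of B.

B, by 2.55 dB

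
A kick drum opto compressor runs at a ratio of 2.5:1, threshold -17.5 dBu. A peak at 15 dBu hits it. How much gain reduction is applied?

15 dBu exceeds the threshold by 32.5 dB.
After 2.5:1 compression the overshoot becomes 32.5/2.5 = 13 dB.
So the signal is attenuated by 32.5 − 13 = 19.5 dB.

19.5 dB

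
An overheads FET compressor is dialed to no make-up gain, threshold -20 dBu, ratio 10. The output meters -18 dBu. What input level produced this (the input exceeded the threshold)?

The compressed level sits -18 − (-20) = 2 dB over threshold.
Before 10:1 compression the overshoot was 2 × 10 = 20 dB, so input = -20 + 20 = 0 dBu.

0 dBu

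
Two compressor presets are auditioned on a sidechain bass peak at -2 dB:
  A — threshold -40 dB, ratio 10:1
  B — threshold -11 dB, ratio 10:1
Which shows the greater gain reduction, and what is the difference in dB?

A: 38 dB over, compressed to 3.8 dB over, so 34.2 dB of GR.
B: 9 dB over, compressed to 0.9 dB over, so 8.1 dB of GR.
Difference: 26.1 dB in favour of A.

A, by 26.1 dB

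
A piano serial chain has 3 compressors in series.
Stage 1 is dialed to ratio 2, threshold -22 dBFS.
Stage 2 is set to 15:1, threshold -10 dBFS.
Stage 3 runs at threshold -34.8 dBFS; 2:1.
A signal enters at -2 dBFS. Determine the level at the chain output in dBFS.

-23.4 dBFS

Stage 1: -2 dBFS is 20 dB over -22 dBFS; at 2:1 that becomes 10 dB over, giving -12 dBFS.
Stage 2: below threshold (-12 ≤ -10); passes unchanged; output -12 dBFS.
Stage 3: 22.8 dB above -34.8 dBFS, reduced 2:1 to 11.4 dB above → -23.4 dBFS.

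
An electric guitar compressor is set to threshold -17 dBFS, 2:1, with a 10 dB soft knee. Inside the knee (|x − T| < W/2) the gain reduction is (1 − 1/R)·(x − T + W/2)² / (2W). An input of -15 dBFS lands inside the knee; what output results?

-16.225 dBFS

x − T + W/2 = -15 − (-17) + 5 = 7.
GR = (1 − 1/2) × 7² / 20 = 0.5 × 49 / 20 = 1.225 dB.
Output = -15 − 1.225 = -16.225 dBFS.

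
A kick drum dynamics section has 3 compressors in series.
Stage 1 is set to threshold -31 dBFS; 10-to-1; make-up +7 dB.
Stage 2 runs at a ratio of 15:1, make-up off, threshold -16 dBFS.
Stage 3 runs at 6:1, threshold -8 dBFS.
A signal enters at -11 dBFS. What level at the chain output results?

-22 dBFS

Stage 1: overshoot 20 dB → 20/10 = 2 dB → -29 dBFS; +7 dB make-up → -22 dBFS.
Stage 2: -22 dBFS is at or below the -16 dBFS threshold — no compression; output -22 dBFS.
Stage 3: -22 dBFS is at or below the -8 dBFS threshold — no compression; output -22 dBFS.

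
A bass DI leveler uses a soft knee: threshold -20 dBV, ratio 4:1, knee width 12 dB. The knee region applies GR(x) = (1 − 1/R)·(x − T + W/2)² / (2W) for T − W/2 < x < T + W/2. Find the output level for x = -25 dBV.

x − T + W/2 = -25 − (-20) + 6 = 1.
GR = (1 − 1/4) × 1² / 24 = 0.75 × 1 / 24 = 0.03125 dB.
Output = -25 − 0.03125 = -25.03125 dBV.

-25.03125 dBV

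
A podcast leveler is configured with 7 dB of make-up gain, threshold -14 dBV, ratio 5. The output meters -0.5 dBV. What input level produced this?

Stripping the +7 dB make-up gives -7.5 dBV at the gain stage.
Post-compression overshoot = -7.5 − (-14) = 6.5 dB.
Undo the ratio: input overshoot = 6.5 × 5 = 32.5 dB, giving input = 18.5 dBV.

18.5 dBV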